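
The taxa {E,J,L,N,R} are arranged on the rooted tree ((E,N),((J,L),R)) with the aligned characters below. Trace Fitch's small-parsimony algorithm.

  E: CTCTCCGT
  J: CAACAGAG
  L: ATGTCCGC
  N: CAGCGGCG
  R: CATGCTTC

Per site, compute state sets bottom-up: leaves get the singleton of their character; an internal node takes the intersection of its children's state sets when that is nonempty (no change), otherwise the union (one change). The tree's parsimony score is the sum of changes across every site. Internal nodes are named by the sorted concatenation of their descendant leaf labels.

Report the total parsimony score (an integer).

20

site 0, node EN: E={C} ∩ N={C} → {C} (+0)
site 0, node JL: J={C} ∪ L={A} → {A,C} (+1)
site 0, node JLR: JL={A,C} ∩ R={C} → {C} (+0)
site 0, node EJLNR: EN={C} ∩ JLR={C} → {C} (+0)
site 1, node EN: E={T} ∪ N={A} → {A,T} (+1)
site 1, node JL: J={A} ∪ L={T} → {A,T} (+1)
site 1, node JLR: JL={A,T} ∩ R={A} → {A} (+0)
site 1, node EJLNR: EN={A,T} ∩ JLR={A} → {A} (+0)
site 2, node EN: E={C} ∪ N={G} → {C,G} (+1)
site 2, node JL: J={A} ∪ L={G} → {A,G} (+1)
site 2, node JLR: JL={A,G} ∪ R={T} → {A,G,T} (+1)
site 2, node EJLNR: EN={C,G} ∩ JLR={A,G,T} → {G} (+0)
site 3, node EN: E={T} ∪ N={C} → {C,T} (+1)
site 3, node JL: J={C} ∪ L={T} → {C,T} (+1)
site 3, node JLR: JL={C,T} ∪ R={G} → {C,G,T} (+1)
site 3, node EJLNR: EN={C,T} ∩ JLR={C,G,T} → {C,T} (+0)
site 4, node EN: E={C} ∪ N={G} → {C,G} (+1)
site 4, node JL: J={A} ∪ L={C} → {A,C} (+1)
site 4, node JLR: JL={A,C} ∩ R={C} → {C} (+0)
site 4, node EJLNR: EN={C,G} ∩ JLR={C} → {C} (+0)
site 5, node EN: E={C} ∪ N={G} → {C,G} (+1)
site 5, node JL: J={G} ∪ L={C} → {C,G} (+1)
site 5, node JLR: JL={C,G} ∪ R={T} → {C,G,T} (+1)
site 5, node EJLNR: EN={C,G} ∩ JLR={C,G,T} → {C,G} (+0)
site 6, node EN: E={G} ∪ N={C} → {C,G} (+1)
site 6, node JL: J={A} ∪ L={G} → {A,G} (+1)
site 6, node JLR: JL={A,G} ∪ R={T} → {A,G,T} (+1)
site 6, node EJLNR: EN={C,G} ∩ JLR={A,G,T} → {G} (+0)
site 7, node EN: E={T} ∪ N={G} → {G,T} (+1)
site 7, node JL: J={G} ∪ L={C} → {C,G} (+1)
site 7, node JLR: JL={C,G} ∩ R={C} → {C} (+0)
site 7, node EJLNR: EN={G,T} ∪ JLR={C} → {C,G,T} (+1)
per-site changes: [1, 2, 3, 3, 2, 3, 3, 3]; total = 20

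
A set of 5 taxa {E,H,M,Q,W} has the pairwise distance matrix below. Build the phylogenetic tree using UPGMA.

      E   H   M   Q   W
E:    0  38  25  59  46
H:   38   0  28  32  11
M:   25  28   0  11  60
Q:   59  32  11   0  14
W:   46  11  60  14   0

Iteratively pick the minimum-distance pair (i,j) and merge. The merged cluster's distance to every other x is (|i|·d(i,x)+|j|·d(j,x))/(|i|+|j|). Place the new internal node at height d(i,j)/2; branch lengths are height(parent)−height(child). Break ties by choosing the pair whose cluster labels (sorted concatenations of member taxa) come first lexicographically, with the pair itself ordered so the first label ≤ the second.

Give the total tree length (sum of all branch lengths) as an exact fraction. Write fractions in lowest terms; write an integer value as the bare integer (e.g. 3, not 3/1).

279/4

step 1: merge (H,W) at d=11; branch lengths H→11/2, W→11/2; new cluster HW
  updated: d(E,HW)=42, d(HW,M)=44, d(HW,Q)=23
step 2: merge (M,Q) at d=11; branch lengths M→11/2, Q→11/2; new cluster MQ
  updated: d(E,MQ)=42, d(HW,MQ)=67/2
step 3: merge (HW,MQ) at d=67/2; branch lengths HW→45/4, MQ→45/4; new cluster HMQW
  updated: d(E,HMQW)=42
step 4: merge (E,HMQW) at d=42; branch lengths E→21, HMQW→17/4; new cluster EHMQW
final tree: (E:21,((H:11/2,W:11/2):45/4,(M:11/2,Q:11/2):45/4):17/4)
total length: 279/4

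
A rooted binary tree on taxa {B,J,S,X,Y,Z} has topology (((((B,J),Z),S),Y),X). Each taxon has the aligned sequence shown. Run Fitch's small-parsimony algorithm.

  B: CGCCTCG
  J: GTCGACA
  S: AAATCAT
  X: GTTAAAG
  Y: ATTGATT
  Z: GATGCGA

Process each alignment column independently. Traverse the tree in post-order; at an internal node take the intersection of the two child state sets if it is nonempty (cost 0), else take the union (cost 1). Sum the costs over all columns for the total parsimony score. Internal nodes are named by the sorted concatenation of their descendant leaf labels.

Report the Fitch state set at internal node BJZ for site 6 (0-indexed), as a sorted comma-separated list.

A

site 0, node BJ: B={C} ∪ J={G} → {C,G} (+1)
site 0, node BJZ: BJ={C,G} ∩ Z={G} → {G} (+0)
site 0, node BJSZ: BJZ={G} ∪ S={A} → {A,G} (+1)
site 0, node BJSYZ: BJSZ={A,G} ∩ Y={A} → {A} (+0)
site 0, node BJSXYZ: BJSYZ={A} ∪ X={G} → {A,G} (+1)
site 1, node BJ: B={G} ∪ J={T} → {G,T} (+1)
site 1, node BJZ: BJ={G,T} ∪ Z={A} → {A,G,T} (+1)
site 1, node BJSZ: BJZ={A,G,T} ∩ S={A} → {A} (+0)
site 1, node BJSYZ: BJSZ={A} ∪ Y={T} → {A,T} (+1)
site 1, node BJSXYZ: BJSYZ={A,T} ∩ X={T} → {T} (+0)
site 2, node BJ: B={C} ∩ J={C} → {C} (+0)
site 2, node BJZ: BJ={C} ∪ Z={T} → {C,T} (+1)
site 2, node BJSZ: BJZ={C,T} ∪ S={A} → {A,C,T} (+1)
site 2, node BJSYZ: BJSZ={A,C,T} ∩ Y={T} → {T} (+0)
site 2, node BJSXYZ: BJSYZ={T} ∩ X={T} → {T} (+0)
site 3, node BJ: B={C} ∪ J={G} → {C,G} (+1)
site 3, node BJZ: BJ={C,G} ∩ Z={G} → {G} (+0)
site 3, node BJSZ: BJZ={G} ∪ S={T} → {G,T} (+1)
site 3, node BJSYZ: BJSZ={G,T} ∩ Y={G} → {G} (+0)
site 3, node BJSXYZ: BJSYZ={G} ∪ X={A} → {A,G} (+1)
site 4, node BJ: B={T} ∪ J={A} → {A,T} (+1)
site 4, node BJZ: BJ={A,T} ∪ Z={C} → {A,C,T} (+1)
site 4, node BJSZ: BJZ={A,C,T} ∩ S={C} → {C} (+0)
site 4, node BJSYZ: BJSZ={C} ∪ Y={A} → {A,C} (+1)
site 4, node BJSXYZ: BJSYZ={A,C} ∩ X={A} → {A} (+0)
site 5, node BJ: B={C} ∩ J={C} → {C} (+0)
site 5, node BJZ: BJ={C} ∪ Z={G} → {C,G} (+1)
site 5, node BJSZ: BJZ={C,G} ∪ S={A} → {A,C,G} (+1)
site 5, node BJSYZ: BJSZ={A,C,G} ∪ Y={T} → {A,C,G,T} (+1)
site 5, node BJSXYZ: BJSYZ={A,C,G,T} ∩ X={A} → {A} (+0)
site 6, node BJ: B={G} ∪ J={A} → {A,G} (+1)
site 6, node BJZ: BJ={A,G} ∩ Z={A} → {A} (+0)
site 6, node BJSZ: BJZ={A} ∪ S={T} → {A,T} (+1)
site 6, node BJSYZ: BJSZ={A,T} ∩ Y={T} → {T} (+0)
site 6, node BJSXYZ: BJSYZ={T} ∪ X={G} → {G,T} (+1)
per-site changes: [3, 3, 2, 3, 3, 3, 3]; total = 20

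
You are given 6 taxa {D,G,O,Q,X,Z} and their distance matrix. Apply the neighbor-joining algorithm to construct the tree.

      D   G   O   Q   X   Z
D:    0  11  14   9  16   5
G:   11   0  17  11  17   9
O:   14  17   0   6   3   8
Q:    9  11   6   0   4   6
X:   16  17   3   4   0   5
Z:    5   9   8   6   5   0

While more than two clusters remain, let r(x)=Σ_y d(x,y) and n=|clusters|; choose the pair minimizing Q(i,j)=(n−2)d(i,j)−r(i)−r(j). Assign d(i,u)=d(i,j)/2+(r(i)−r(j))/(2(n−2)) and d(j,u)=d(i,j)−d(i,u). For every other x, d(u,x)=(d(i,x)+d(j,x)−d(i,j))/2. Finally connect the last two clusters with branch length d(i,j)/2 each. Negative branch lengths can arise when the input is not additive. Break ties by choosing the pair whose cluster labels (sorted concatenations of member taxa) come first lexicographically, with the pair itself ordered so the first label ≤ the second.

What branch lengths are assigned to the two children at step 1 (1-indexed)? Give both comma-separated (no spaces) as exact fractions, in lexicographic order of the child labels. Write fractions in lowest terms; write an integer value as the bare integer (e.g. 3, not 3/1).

15/8,9/8

1. join O+X (d=3, Q=-81) ⇒ OX; edges |O|=15/8, |X|=9/8
  updated: d(D,OX)=27/2, d(G,OX)=31/2, d(OX,Q)=7/2, d(OX,Z)=5
2. join OX+Q (d=7/2, Q=-113/2) ⇒ OQX; edges |OX|=37/12, |Q|=5/12
  updated: d(D,OQX)=19/2, d(G,OQX)=23/2, d(OQX,Z)=15/4
3. join D+G (d=11, Q=-35) ⇒ DG; edges |D|=4, |G|=7
  updated: d(DG,OQX)=5, d(DG,Z)=3/2
4. join DG+OQX (d=5, Q=-41/4) ⇒ DGOQX; edges |DG|=11/8, |OQX|=29/8
  updated: d(DGOQX,Z)=1/8
5. join DGOQX+Z (d=1/8) ⇒ DGOQXZ; edges |DGOQX|=1/16, |Z|=1/16
final tree: (((D:4,G:7):11/8,((O:15/8,X:9/8):37/12,Q:5/12):29/8):1/16,Z:1/16)
total length: 181/8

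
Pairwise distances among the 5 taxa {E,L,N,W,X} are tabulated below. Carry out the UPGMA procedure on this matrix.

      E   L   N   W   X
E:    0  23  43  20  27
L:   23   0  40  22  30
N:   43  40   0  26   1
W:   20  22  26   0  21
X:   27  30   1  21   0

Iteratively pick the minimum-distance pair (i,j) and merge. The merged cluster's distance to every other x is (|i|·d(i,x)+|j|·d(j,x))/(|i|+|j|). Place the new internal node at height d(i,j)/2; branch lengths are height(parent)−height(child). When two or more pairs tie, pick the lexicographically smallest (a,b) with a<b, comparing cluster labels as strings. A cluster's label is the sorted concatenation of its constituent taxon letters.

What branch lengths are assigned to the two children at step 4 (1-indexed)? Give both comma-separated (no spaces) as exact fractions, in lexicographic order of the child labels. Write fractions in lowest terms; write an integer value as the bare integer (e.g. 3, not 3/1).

step 1: merge (N,X) at d=1; branch lengths N→1/2, X→1/2; new cluster NX
  updated: d(E,NX)=35, d(L,NX)=35, d(NX,W)=47/2
step 2: merge (E,W) at d=20; branch lengths E→10, W→10; new cluster EW
  updated: d(EW,L)=45/2, d(EW,NX)=117/4
step 3: merge (EW,L) at d=45/2; branch lengths EW→5/4, L→45/4; new cluster ELW
  updated: d(ELW,NX)=187/6
step 4: merge (ELW,NX) at d=187/6; branch lengths ELW→13/3, NX→181/12; new cluster ELNWX
final tree: (((E:10,W:10):5/4,L:45/4):13/3,(N:1/2,X:1/2):181/12)
total length: 635/12

13/3,181/12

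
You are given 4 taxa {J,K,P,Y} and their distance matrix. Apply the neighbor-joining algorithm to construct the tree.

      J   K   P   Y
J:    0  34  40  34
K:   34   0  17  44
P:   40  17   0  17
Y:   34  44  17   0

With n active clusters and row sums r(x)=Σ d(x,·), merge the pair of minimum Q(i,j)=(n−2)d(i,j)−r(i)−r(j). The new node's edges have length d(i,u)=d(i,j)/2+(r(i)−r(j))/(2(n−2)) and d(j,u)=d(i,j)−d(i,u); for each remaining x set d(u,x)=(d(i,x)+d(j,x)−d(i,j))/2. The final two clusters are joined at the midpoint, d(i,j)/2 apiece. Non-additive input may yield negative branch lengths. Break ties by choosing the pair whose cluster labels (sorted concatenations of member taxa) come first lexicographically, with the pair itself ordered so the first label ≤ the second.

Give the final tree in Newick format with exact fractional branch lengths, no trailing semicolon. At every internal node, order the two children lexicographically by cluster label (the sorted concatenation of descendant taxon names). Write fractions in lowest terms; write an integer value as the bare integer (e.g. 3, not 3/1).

1. join J+K (d=34, Q=-135) ⇒ JK; edges |J|=81/4, |K|=55/4
  updated: d(JK,P)=23/2, d(JK,Y)=22
2. join JK+P (d=23/2, Q=-101/2) ⇒ JKP; edges |JK|=33/4, |P|=13/4
  updated: d(JKP,Y)=55/4
3. join JKP+Y (d=55/4) ⇒ JKPY; edges |JKP|=55/8, |Y|=55/8
final tree: (((J:81/4,K:55/4):33/4,P:13/4):55/8,Y:55/8)
total length: 237/4

(((J:81/4,K:55/4):33/4,P:13/4):55/8,Y:55/8)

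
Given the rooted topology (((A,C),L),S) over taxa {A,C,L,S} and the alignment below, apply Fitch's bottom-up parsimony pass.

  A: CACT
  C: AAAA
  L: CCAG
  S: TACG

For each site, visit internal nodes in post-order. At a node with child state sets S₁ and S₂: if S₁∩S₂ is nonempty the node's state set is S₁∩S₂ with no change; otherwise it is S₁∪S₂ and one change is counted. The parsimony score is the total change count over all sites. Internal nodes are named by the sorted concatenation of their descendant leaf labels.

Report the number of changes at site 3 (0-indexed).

AC@0: {C} ∪ {A} = {A,C} (union, +1)
ACL@0: {A,C} ∩ {C} = {C} (intersection, +0)
ACLS@0: {C} ∪ {T} = {C,T} (union, +1)
AC@1: {A} ∩ {A} = {A} (intersection, +0)
ACL@1: {A} ∪ {C} = {A,C} (union, +1)
ACLS@1: {A,C} ∩ {A} = {A} (intersection, +0)
AC@2: {C} ∪ {A} = {A,C} (union, +1)
ACL@2: {A,C} ∩ {A} = {A} (intersection, +0)
ACLS@2: {A} ∪ {C} = {A,C} (union, +1)
AC@3: {T} ∪ {A} = {A,T} (union, +1)
ACL@3: {A,T} ∪ {G} = {A,G,T} (union, +1)
ACLS@3: {A,G,T} ∩ {G} = {G} (intersection, +0)
per-site changes: [2, 1, 2, 2]; total = 7

2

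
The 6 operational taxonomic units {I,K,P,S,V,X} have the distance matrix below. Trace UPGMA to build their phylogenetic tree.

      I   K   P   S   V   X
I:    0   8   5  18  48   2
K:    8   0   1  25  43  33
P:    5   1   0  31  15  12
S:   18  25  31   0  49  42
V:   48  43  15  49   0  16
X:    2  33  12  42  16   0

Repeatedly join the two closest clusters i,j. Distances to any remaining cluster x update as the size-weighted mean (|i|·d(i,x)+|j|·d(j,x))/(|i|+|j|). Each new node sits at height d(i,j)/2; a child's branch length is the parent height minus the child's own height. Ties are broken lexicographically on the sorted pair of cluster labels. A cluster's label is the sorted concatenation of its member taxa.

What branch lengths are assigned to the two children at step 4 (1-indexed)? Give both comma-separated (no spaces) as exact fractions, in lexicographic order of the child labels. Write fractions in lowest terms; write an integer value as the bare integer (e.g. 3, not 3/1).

29/4,29/2

step 1: merge (K,P) at d=1; branch lengths K→1/2, P→1/2; new cluster KP
  updated: d(I,KP)=13/2, d(KP,S)=28, d(KP,V)=29, d(KP,X)=45/2
step 2: merge (I,X) at d=2; branch lengths I→1, X→1; new cluster IX
  updated: d(IX,KP)=29/2, d(IX,S)=30, d(IX,V)=32
step 3: merge (IX,KP) at d=29/2; branch lengths IX→25/4, KP→27/4; new cluster IKPX
  updated: d(IKPX,S)=29, d(IKPX,V)=61/2
step 4: merge (IKPX,S) at d=29; branch lengths IKPX→29/4, S→29/2; new cluster IKPSX
  updated: d(IKPSX,V)=171/5
step 5: merge (IKPSX,V) at d=171/5; branch lengths IKPSX→13/5, V→171/10; new cluster IKPSVX
final tree: ((((I:1,X:1):25/4,(K:1/2,P:1/2):27/4):29/4,S:29/2):13/5,V:171/10)
total length: 1149/20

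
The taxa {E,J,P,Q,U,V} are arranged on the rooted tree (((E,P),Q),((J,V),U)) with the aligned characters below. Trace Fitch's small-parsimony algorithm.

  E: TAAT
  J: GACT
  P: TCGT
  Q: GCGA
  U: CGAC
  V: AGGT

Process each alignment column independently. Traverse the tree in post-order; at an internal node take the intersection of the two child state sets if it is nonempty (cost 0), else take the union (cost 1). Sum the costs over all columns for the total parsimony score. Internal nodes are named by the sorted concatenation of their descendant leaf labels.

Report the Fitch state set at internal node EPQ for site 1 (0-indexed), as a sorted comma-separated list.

C

EP@0: {T} ∩ {T} = {T} (intersection, +0)
EPQ@0: {T} ∪ {G} = {G,T} (union, +1)
JV@0: {G} ∪ {A} = {A,G} (union, +1)
JUV@0: {A,G} ∪ {C} = {A,C,G} (union, +1)
EJPQUV@0: {G,T} ∩ {A,C,G} = {G} (intersection, +0)
EP@1: {A} ∪ {C} = {A,C} (union, +1)
EPQ@1: {A,C} ∩ {C} = {C} (intersection, +0)
JV@1: {A} ∪ {G} = {A,G} (union, +1)
JUV@1: {A,G} ∩ {G} = {G} (intersection, +0)
EJPQUV@1: {C} ∪ {G} = {C,G} (union, +1)
EP@2: {A} ∪ {G} = {A,G} (union, +1)
EPQ@2: {A,G} ∩ {G} = {G} (intersection, +0)
JV@2: {C} ∪ {G} = {C,G} (union, +1)
JUV@2: {C,G} ∪ {A} = {A,C,G} (union, +1)
EJPQUV@2: {G} ∩ {A,C,G} = {G} (intersection, +0)
EP@3: {T} ∩ {T} = {T} (intersection, +0)
EPQ@3: {T} ∪ {A} = {A,T} (union, +1)
JV@3: {T} ∩ {T} = {T} (intersection, +0)
JUV@3: {T} ∪ {C} = {C,T} (union, +1)
EJPQUV@3: {A,T} ∩ {C,T} = {T} (intersection, +0)
per-site changes: [3, 3, 3, 2]; total = 11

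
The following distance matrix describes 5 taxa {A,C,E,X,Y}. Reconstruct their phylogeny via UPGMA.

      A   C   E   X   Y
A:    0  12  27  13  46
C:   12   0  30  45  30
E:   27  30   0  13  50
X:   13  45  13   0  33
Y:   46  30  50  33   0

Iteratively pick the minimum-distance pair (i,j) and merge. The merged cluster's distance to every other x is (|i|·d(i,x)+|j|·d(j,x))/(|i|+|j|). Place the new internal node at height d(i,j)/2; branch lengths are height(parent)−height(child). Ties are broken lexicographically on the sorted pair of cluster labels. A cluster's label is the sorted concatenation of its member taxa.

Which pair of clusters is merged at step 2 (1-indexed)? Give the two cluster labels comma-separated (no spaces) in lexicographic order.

step 1: merge (A,C) at d=12; branch lengths A→6, C→6; new cluster AC
  updated: d(AC,E)=57/2, d(AC,X)=29, d(AC,Y)=38
step 2: merge (E,X) at d=13; branch lengths E→13/2, X→13/2; new cluster EX
  updated: d(AC,EX)=115/4, d(EX,Y)=83/2
step 3: merge (AC,EX) at d=115/4; branch lengths AC→67/8, EX→63/8; new cluster ACEX
  updated: d(ACEX,Y)=159/4
step 4: merge (ACEX,Y) at d=159/4; branch lengths ACEX→11/2, Y→159/8; new cluster ACEXY
final tree: (((A:6,C:6):67/8,(E:13/2,X:13/2):63/8):11/2,Y:159/8)
total length: 533/8

E,X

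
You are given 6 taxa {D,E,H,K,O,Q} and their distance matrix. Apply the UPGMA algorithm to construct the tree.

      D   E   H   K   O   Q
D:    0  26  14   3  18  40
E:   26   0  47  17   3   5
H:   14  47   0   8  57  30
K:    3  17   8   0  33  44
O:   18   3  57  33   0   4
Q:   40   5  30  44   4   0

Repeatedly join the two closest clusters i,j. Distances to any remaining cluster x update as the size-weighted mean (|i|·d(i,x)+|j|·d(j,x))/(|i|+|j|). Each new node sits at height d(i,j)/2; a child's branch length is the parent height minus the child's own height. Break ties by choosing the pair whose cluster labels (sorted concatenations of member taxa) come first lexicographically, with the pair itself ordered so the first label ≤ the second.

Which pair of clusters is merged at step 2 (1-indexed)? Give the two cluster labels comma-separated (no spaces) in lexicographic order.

iteration 1: select D,K (d=3); attach at lengths (3/2, 3/2); label the merged cluster DK
  updated: d(DK,E)=43/2, d(DK,H)=11, d(DK,O)=51/2, d(DK,Q)=42
iteration 2: select E,O (d=3); attach at lengths (3/2, 3/2); label the merged cluster EO
  updated: d(DK,EO)=47/2, d(EO,H)=52, d(EO,Q)=9/2
iteration 3: select EO,Q (d=9/2); attach at lengths (3/4, 9/4); label the merged cluster EOQ
  updated: d(DK,EOQ)=89/3, d(EOQ,H)=134/3
iteration 4: select DK,H (d=11); attach at lengths (4, 11/2); label the merged cluster DHK
  updated: d(DHK,EOQ)=104/3
iteration 5: select DHK,EOQ (d=104/3); attach at lengths (71/6, 181/12); label the merged cluster DEHKOQ
final tree: (((D:3/2,K:3/2):4,H:11/2):71/6,((E:3/2,O:3/2):3/4,Q:9/4):181/12)
total length: 545/12

E,O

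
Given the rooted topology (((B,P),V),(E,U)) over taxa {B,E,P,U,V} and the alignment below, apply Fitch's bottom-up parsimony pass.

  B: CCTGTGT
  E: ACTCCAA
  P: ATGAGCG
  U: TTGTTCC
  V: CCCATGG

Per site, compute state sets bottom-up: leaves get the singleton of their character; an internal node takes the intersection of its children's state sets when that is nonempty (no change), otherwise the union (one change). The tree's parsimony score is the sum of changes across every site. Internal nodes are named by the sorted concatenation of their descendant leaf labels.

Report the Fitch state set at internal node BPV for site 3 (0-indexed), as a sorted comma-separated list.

A

BP@0: {C} ∪ {A} = {A,C} (union, +1)
BPV@0: {A,C} ∩ {C} = {C} (intersection, +0)
EU@0: {A} ∪ {T} = {A,T} (union, +1)
BEPUV@0: {C} ∪ {A,T} = {A,C,T} (union, +1)
BP@1: {C} ∪ {T} = {C,T} (union, +1)
BPV@1: {C,T} ∩ {C} = {C} (intersection, +0)
EU@1: {C} ∪ {T} = {C,T} (union, +1)
BEPUV@1: {C} ∩ {C,T} = {C} (intersection, +0)
BP@2: {T} ∪ {G} = {G,T} (union, +1)
BPV@2: {G,T} ∪ {C} = {C,G,T} (union, +1)
EU@2: {T} ∪ {G} = {G,T} (union, +1)
BEPUV@2: {C,G,T} ∩ {G,T} = {G,T} (intersection, +0)
BP@3: {G} ∪ {A} = {A,G} (union, +1)
BPV@3: {A,G} ∩ {A} = {A} (intersection, +0)
EU@3: {C} ∪ {T} = {C,T} (union, +1)
BEPUV@3: {A} ∪ {C,T} = {A,C,T} (union, +1)
BP@4: {T} ∪ {G} = {G,T} (union, +1)
BPV@4: {G,T} ∩ {T} = {T} (intersection, +0)
EU@4: {C} ∪ {T} = {C,T} (union, +1)
BEPUV@4: {T} ∩ {C,T} = {T} (intersection, +0)
BP@5: {G} ∪ {C} = {C,G} (union, +1)
BPV@5: {C,G} ∩ {G} = {G} (intersection, +0)
EU@5: {A} ∪ {C} = {A,C} (union, +1)
BEPUV@5: {G} ∪ {A,C} = {A,C,G} (union, +1)
BP@6: {T} ∪ {G} = {G,T} (union, +1)
BPV@6: {G,T} ∩ {G} = {G} (intersection, +0)
EU@6: {A} ∪ {C} = {A,C} (union, +1)
BEPUV@6: {G} ∪ {A,C} = {A,C,G} (union, +1)
per-site changes: [3, 2, 3, 3, 2, 3, 3]; total = 19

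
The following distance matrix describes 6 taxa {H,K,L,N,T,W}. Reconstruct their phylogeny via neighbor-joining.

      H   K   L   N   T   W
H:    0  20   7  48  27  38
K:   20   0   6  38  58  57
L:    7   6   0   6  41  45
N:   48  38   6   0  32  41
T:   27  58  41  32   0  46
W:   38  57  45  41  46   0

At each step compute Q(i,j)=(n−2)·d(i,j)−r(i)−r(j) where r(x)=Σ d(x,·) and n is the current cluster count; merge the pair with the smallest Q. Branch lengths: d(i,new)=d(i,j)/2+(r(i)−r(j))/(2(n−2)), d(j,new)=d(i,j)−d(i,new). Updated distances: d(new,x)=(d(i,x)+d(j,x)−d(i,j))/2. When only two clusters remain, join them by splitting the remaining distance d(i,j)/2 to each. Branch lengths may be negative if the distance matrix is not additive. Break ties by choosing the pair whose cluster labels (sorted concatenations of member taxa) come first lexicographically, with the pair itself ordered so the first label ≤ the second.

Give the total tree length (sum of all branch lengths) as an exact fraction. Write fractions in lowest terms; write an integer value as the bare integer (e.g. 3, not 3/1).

1. join K+L (d=6, Q=-260) ⇒ KL; edges |K|=49/4, |L|=-25/4
  updated: d(H,KL)=21/2, d(KL,N)=19, d(KL,T)=93/2, d(KL,W)=48
2. join H+KL (d=21/2, Q=-216) ⇒ HKL; edges |H|=31/6, |KL|=16/3
  updated: d(HKL,N)=113/4, d(HKL,T)=63/2, d(HKL,W)=151/4
3. join HKL+W (d=151/4, Q=-587/4) ⇒ HKLW; edges |HKL|=193/16, |W|=411/16
  updated: d(HKLW,N)=63/4, d(HKLW,T)=159/8
4. join HKLW+N (d=63/4, Q=-541/8) ⇒ HKLNW; edges |HKLW|=29/16, |N|=223/16
  updated: d(HKLNW,T)=289/16
5. join HKLNW+T (d=289/16) ⇒ HKLNTW; edges |HKLNW|=289/32, |T|=289/32
final tree: ((((H:31/6,(K:49/4,L:-25/4):16/3):193/16,W:411/16):29/16,N:223/16):289/32,T:289/32)
total length: 1409/16

1409/16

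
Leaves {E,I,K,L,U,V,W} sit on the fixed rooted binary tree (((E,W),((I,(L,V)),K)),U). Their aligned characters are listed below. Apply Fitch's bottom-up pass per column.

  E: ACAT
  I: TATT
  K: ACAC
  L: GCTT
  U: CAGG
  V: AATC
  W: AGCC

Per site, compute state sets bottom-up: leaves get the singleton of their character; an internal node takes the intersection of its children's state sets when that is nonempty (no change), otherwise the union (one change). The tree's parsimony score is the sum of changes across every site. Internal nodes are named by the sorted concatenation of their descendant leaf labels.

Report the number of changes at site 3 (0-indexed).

4

EW@0: {A} ∩ {A} = {A} (intersection, +0)
LV@0: {G} ∪ {A} = {A,G} (union, +1)
ILV@0: {T} ∪ {A,G} = {A,G,T} (union, +1)
IKLV@0: {A,G,T} ∩ {A} = {A} (intersection, +0)
EIKLVW@0: {A} ∩ {A} = {A} (intersection, +0)
EIKLUVW@0: {A} ∪ {C} = {A,C} (union, +1)
EW@1: {C} ∪ {G} = {C,G} (union, +1)
LV@1: {C} ∪ {A} = {A,C} (union, +1)
ILV@1: {A} ∩ {A,C} = {A} (intersection, +0)
IKLV@1: {A} ∪ {C} = {A,C} (union, +1)
EIKLVW@1: {C,G} ∩ {A,C} = {C} (intersection, +0)
EIKLUVW@1: {C} ∪ {A} = {A,C} (union, +1)
EW@2: {A} ∪ {C} = {A,C} (union, +1)
LV@2: {T} ∩ {T} = {T} (intersection, +0)
ILV@2: {T} ∩ {T} = {T} (intersection, +0)
IKLV@2: {T} ∪ {A} = {A,T} (union, +1)
EIKLVW@2: {A,C} ∩ {A,T} = {A} (intersection, +0)
EIKLUVW@2: {A} ∪ {G} = {A,G} (union, +1)
EW@3: {T} ∪ {C} = {C,T} (union, +1)
LV@3: {T} ∪ {C} = {C,T} (union, +1)
ILV@3: {T} ∩ {C,T} = {T} (intersection, +0)
IKLV@3: {T} ∪ {C} = {C,T} (union, +1)
EIKLVW@3: {C,T} ∩ {C,T} = {C,T} (intersection, +0)
EIKLUVW@3: {C,T} ∪ {G} = {C,G,T} (union, +1)
per-site changes: [3, 4, 3, 4]; total = 14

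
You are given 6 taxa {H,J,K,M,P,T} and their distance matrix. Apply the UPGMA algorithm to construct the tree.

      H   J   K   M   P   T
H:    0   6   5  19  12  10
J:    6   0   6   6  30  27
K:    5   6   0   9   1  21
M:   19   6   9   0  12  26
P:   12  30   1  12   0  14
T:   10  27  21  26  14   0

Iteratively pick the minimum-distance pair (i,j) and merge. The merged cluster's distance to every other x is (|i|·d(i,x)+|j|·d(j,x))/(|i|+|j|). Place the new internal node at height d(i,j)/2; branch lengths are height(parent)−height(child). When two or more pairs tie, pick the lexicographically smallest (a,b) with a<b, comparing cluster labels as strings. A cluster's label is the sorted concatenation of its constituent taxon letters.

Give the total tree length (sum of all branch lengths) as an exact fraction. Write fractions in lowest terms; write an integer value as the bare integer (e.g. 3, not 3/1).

697/20

1. join K+P (d=1) ⇒ KP; edges |K|=1/2, |P|=1/2
  updated: d(H,KP)=17/2, d(J,KP)=18, d(KP,M)=21/2, d(KP,T)=35/2
2. join H+J (d=6) ⇒ HJ; edges |H|=3, |J|=3
  updated: d(HJ,KP)=53/4, d(HJ,M)=25/2, d(HJ,T)=37/2
3. join KP+M (d=21/2) ⇒ KMP; edges |KP|=19/4, |M|=21/4
  updated: d(HJ,KMP)=13, d(KMP,T)=61/3
4. join HJ+KMP (d=13) ⇒ HJKMP; edges |HJ|=7/2, |KMP|=5/4
  updated: d(HJKMP,T)=98/5
5. join HJKMP+T (d=98/5) ⇒ HJKMPT; edges |HJKMP|=33/10, |T|=49/5
final tree: (((H:3,J:3):7/2,((K:1/2,P:1/2):19/4,M:21/4):5/4):33/10,T:49/5)
total length: 697/20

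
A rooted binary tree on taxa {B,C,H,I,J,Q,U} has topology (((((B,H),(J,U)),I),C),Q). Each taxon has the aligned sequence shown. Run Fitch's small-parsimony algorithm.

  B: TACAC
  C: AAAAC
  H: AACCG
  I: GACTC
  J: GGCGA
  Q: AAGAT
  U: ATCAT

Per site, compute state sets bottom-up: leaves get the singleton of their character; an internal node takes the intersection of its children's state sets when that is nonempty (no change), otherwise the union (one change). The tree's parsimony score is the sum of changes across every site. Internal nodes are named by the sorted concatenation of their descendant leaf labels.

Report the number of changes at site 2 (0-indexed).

2

[col 0] BH: children B:{T}, H:{A} ∪→ {A,T}; cost 1
[col 0] JU: children J:{G}, U:{A} ∪→ {A,G}; cost 1
[col 0] BHJU: children BH:{A,T}, JU:{A,G} ∩→ {A}; cost 0
[col 0] BHIJU: children BHJU:{A}, I:{G} ∪→ {A,G}; cost 1
[col 0] BCHIJU: children BHIJU:{A,G}, C:{A} ∩→ {A}; cost 0
[col 0] BCHIJQU: children BCHIJU:{A}, Q:{A} ∩→ {A}; cost 0
[col 1] BH: children B:{A}, H:{A} ∩→ {A}; cost 0
[col 1] JU: children J:{G}, U:{T} ∪→ {G,T}; cost 1
[col 1] BHJU: children BH:{A}, JU:{G,T} ∪→ {A,G,T}; cost 1
[col 1] BHIJU: children BHJU:{A,G,T}, I:{A} ∩→ {A}; cost 0
[col 1] BCHIJU: children BHIJU:{A}, C:{A} ∩→ {A}; cost 0
[col 1] BCHIJQU: children BCHIJU:{A}, Q:{A} ∩→ {A}; cost 0
[col 2] BH: children B:{C}, H:{C} ∩→ {C}; cost 0
[col 2] JU: children J:{C}, U:{C} ∩→ {C}; cost 0
[col 2] BHJU: children BH:{C}, JU:{C} ∩→ {C}; cost 0
[col 2] BHIJU: children BHJU:{C}, I:{C} ∩→ {C}; cost 0
[col 2] BCHIJU: children BHIJU:{C}, C:{A} ∪→ {A,C}; cost 1
[col 2] BCHIJQU: children BCHIJU:{A,C}, Q:{G} ∪→ {A,C,G}; cost 1
[col 3] BH: children B:{A}, H:{C} ∪→ {A,C}; cost 1
[col 3] JU: children J:{G}, U:{A} ∪→ {A,G}; cost 1
[col 3] BHJU: children BH:{A,C}, JU:{A,G} ∩→ {A}; cost 0
[col 3] BHIJU: children BHJU:{A}, I:{T} ∪→ {A,T}; cost 1
[col 3] BCHIJU: children BHIJU:{A,T}, C:{A} ∩→ {A}; cost 0
[col 3] BCHIJQU: children BCHIJU:{A}, Q:{A} ∩→ {A}; cost 0
[col 4] BH: children B:{C}, H:{G} ∪→ {C,G}; cost 1
[col 4] JU: children J:{A}, U:{T} ∪→ {A,T}; cost 1
[col 4] BHJU: children BH:{C,G}, JU:{A,T} ∪→ {A,C,G,T}; cost 1
[col 4] BHIJU: children BHJU:{A,C,G,T}, I:{C} ∩→ {C}; cost 0
[col 4] BCHIJU: children BHIJU:{C}, C:{C} ∩→ {C}; cost 0
[col 4] BCHIJQU: children BCHIJU:{C}, Q:{T} ∪→ {C,T}; cost 1
per-site changes: [3, 2, 2, 3, 4]; total = 14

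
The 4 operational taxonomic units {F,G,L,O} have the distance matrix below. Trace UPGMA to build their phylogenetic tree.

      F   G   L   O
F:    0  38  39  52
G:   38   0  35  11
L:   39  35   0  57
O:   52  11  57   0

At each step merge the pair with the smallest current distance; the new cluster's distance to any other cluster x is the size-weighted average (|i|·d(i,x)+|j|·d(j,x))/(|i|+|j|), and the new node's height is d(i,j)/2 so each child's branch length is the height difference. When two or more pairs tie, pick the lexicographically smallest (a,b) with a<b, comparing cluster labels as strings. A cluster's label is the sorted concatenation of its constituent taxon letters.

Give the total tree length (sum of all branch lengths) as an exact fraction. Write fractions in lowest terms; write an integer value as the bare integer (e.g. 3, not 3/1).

141/2

1. join G+O (d=11) ⇒ GO; edges |G|=11/2, |O|=11/2
  updated: d(F,GO)=45, d(GO,L)=46
2. join F+L (d=39) ⇒ FL; edges |F|=39/2, |L|=39/2
  updated: d(FL,GO)=91/2
3. join FL+GO (d=91/2) ⇒ FGLO; edges |FL|=13/4, |GO|=69/4
final tree: ((F:39/2,L:39/2):13/4,(G:11/2,O:11/2):69/4)
total length: 141/2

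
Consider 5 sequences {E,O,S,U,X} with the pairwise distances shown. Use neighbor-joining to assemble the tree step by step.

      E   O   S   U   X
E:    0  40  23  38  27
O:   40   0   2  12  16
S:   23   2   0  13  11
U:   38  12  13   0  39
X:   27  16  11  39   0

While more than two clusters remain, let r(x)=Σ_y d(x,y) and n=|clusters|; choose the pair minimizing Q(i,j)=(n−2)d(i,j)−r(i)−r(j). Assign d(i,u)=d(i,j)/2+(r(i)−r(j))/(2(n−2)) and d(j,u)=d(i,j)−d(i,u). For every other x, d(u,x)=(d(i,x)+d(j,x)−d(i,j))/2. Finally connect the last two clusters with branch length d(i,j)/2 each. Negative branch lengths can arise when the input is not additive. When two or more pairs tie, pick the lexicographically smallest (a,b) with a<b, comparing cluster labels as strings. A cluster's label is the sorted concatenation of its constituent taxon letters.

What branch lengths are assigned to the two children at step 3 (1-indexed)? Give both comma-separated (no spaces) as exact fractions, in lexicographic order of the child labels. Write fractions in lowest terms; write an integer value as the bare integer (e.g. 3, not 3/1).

47/8,5/8

iteration 1: select E,X (d=27, Q=-140); attach at lengths (58/3, 23/3); label the merged cluster EX
  updated: d(EX,O)=29/2, d(EX,S)=7/2, d(EX,U)=25
iteration 2: select EX,S (d=7/2, Q=-109/2); attach at lengths (63/8, -35/8); label the merged cluster ESX
  updated: d(ESX,O)=13/2, d(ESX,U)=69/4
iteration 3: select ESX,O (d=13/2, Q=-143/4); attach at lengths (47/8, 5/8); label the merged cluster EOSX
  updated: d(EOSX,U)=91/8
iteration 4: select EOSX,U (d=91/8); attach at lengths (91/16, 91/16); label the merged cluster EOSUX
final tree: ((((E:58/3,X:23/3):63/8,S:-35/8):47/8,O:5/8):91/16,U:91/16)
total length: 387/8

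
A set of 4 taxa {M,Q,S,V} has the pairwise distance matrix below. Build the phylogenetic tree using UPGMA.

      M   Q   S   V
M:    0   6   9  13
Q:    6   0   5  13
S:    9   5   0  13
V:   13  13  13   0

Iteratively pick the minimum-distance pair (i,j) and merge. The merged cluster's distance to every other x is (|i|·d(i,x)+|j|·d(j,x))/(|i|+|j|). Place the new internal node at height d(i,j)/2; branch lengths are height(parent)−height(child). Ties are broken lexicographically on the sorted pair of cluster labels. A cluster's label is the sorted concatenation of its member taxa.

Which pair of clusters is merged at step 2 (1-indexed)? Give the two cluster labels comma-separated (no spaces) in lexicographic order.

M,QS

iteration 1: select Q,S (d=5); attach at lengths (5/2, 5/2); label the merged cluster QS
  updated: d(M,QS)=15/2, d(QS,V)=13
iteration 2: select M,QS (d=15/2); attach at lengths (15/4, 5/4); label the merged cluster MQS
  updated: d(MQS,V)=13
iteration 3: select MQS,V (d=13); attach at lengths (11/4, 13/2); label the merged cluster MQSV
final tree: ((M:15/4,(Q:5/2,S:5/2):5/4):11/4,V:13/2)
total length: 77/4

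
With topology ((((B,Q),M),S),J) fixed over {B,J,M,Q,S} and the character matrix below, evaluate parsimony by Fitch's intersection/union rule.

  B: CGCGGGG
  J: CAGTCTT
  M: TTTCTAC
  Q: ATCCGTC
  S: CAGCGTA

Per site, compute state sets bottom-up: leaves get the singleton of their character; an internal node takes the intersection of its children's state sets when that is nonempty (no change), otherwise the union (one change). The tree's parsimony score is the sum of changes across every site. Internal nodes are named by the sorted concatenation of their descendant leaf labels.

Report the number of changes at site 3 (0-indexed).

BQ@0: {C} ∪ {A} = {A,C} (union, +1)
BMQ@0: {A,C} ∪ {T} = {A,C,T} (union, +1)
BMQS@0: {A,C,T} ∩ {C} = {C} (intersection, +0)
BJMQS@0: {C} ∩ {C} = {C} (intersection, +0)
BQ@1: {G} ∪ {T} = {G,T} (union, +1)
BMQ@1: {G,T} ∩ {T} = {T} (intersection, +0)
BMQS@1: {T} ∪ {A} = {A,T} (union, +1)
BJMQS@1: {A,T} ∩ {A} = {A} (intersection, +0)
BQ@2: {C} ∩ {C} = {C} (intersection, +0)
BMQ@2: {C} ∪ {T} = {C,T} (union, +1)
BMQS@2: {C,T} ∪ {G} = {C,G,T} (union, +1)
BJMQS@2: {C,G,T} ∩ {G} = {G} (intersection, +0)
BQ@3: {G} ∪ {C} = {C,G} (union, +1)
BMQ@3: {C,G} ∩ {C} = {C} (intersection, +0)
BMQS@3: {C} ∩ {C} = {C} (intersection, +0)
BJMQS@3: {C} ∪ {T} = {C,T} (union, +1)
BQ@4: {G} ∩ {G} = {G} (intersection, +0)
BMQ@4: {G} ∪ {T} = {G,T} (union, +1)
BMQS@4: {G,T} ∩ {G} = {G} (intersection, +0)
BJMQS@4: {G} ∪ {C} = {C,G} (union, +1)
BQ@5: {G} ∪ {T} = {G,T} (union, +1)
BMQ@5: {G,T} ∪ {A} = {A,G,T} (union, +1)
BMQS@5: {A,G,T} ∩ {T} = {T} (intersection, +0)
BJMQS@5: {T} ∩ {T} = {T} (intersection, +0)
BQ@6: {G} ∪ {C} = {C,G} (union, +1)
BMQ@6: {C,G} ∩ {C} = {C} (intersection, +0)
BMQS@6: {C} ∪ {A} = {A,C} (union, +1)
BJMQS@6: {A,C} ∪ {T} = {A,C,T} (union, +1)
per-site changes: [2, 2, 2, 2, 2, 2, 3]; total = 15

2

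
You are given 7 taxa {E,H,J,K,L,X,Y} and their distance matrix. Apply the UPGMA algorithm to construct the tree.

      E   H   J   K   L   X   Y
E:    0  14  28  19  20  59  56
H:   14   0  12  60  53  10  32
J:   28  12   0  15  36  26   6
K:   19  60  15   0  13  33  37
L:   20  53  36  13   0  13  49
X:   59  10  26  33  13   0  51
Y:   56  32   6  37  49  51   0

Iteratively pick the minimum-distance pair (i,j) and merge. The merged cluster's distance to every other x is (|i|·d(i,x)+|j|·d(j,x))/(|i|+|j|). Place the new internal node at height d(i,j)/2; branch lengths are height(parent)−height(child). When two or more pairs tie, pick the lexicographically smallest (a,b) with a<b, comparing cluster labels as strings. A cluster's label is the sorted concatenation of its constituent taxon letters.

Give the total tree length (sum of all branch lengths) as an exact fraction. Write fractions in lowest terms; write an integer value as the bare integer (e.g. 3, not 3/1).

617/8

iteration 1: select J,Y (d=6); attach at lengths (3, 3); label the merged cluster JY
  updated: d(E,JY)=42, d(H,JY)=22, d(JY,K)=26, d(JY,L)=85/2, d(JY,X)=77/2
iteration 2: select H,X (d=10); attach at lengths (5, 5); label the merged cluster HX
  updated: d(E,HX)=73/2, d(HX,JY)=121/4, d(HX,K)=93/2, d(HX,L)=33
iteration 3: select K,L (d=13); attach at lengths (13/2, 13/2); label the merged cluster KL
  updated: d(E,KL)=39/2, d(HX,KL)=159/4, d(JY,KL)=137/4
iteration 4: select E,KL (d=39/2); attach at lengths (39/4, 13/4); label the merged cluster EKL
  updated: d(EKL,HX)=116/3, d(EKL,JY)=221/6
iteration 5: select HX,JY (d=121/4); attach at lengths (81/8, 97/8); label the merged cluster HJXY
  updated: d(EKL,HJXY)=151/4
iteration 6: select EKL,HJXY (d=151/4); attach at lengths (73/8, 15/4); label the merged cluster EHJKLXY
final tree: ((E:39/4,(K:13/2,L:13/2):13/4):73/8,((H:5,X:5):81/8,(J:3,Y:3):97/8):15/4)
total length: 617/8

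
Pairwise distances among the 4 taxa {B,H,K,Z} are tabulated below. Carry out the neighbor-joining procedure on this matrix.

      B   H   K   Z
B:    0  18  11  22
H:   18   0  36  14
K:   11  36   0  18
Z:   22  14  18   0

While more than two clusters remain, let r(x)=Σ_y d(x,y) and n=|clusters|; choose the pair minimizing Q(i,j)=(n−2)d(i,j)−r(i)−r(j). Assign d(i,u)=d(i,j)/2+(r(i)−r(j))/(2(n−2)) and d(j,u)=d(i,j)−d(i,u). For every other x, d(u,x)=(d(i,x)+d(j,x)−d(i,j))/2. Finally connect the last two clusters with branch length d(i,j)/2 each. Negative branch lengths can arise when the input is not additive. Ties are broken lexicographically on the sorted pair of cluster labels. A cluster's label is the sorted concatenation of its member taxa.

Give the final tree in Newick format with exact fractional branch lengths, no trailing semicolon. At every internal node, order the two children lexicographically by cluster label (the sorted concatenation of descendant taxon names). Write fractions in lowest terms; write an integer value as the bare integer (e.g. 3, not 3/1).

(((B:2,K:9):11,H:21/2):7/4,Z:7/4)

1. join B+K (d=11, Q=-94) ⇒ BK; edges |B|=2, |K|=9
  updated: d(BK,H)=43/2, d(BK,Z)=29/2
2. join BK+H (d=43/2, Q=-50) ⇒ BHK; edges |BK|=11, |H|=21/2
  updated: d(BHK,Z)=7/2
3. join BHK+Z (d=7/2) ⇒ BHKZ; edges |BHK|=7/4, |Z|=7/4
final tree: (((B:2,K:9):11,H:21/2):7/4,Z:7/4)
total length: 36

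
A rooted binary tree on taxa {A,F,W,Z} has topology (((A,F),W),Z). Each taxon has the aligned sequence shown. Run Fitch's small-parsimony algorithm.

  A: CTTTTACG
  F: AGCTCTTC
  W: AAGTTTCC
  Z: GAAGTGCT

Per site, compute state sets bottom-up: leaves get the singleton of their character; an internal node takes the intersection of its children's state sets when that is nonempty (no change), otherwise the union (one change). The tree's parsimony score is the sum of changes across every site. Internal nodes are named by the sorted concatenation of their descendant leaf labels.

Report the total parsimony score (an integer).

AF@0: {C} ∪ {A} = {A,C} (union, +1)
AFW@0: {A,C} ∩ {A} = {A} (intersection, +0)
AFWZ@0: {A} ∪ {G} = {A,G} (union, +1)
AF@1: {T} ∪ {G} = {G,T} (union, +1)
AFW@1: {G,T} ∪ {A} = {A,G,T} (union, +1)
AFWZ@1: {A,G,T} ∩ {A} = {A} (intersection, +0)
AF@2: {T} ∪ {C} = {C,T} (union, +1)
AFW@2: {C,T} ∪ {G} = {C,G,T} (union, +1)
AFWZ@2: {C,G,T} ∪ {A} = {A,C,G,T} (union, +1)
AF@3: {T} ∩ {T} = {T} (intersection, +0)
AFW@3: {T} ∩ {T} = {T} (intersection, +0)
AFWZ@3: {T} ∪ {G} = {G,T} (union, +1)
AF@4: {T} ∪ {C} = {C,T} (union, +1)
AFW@4: {C,T} ∩ {T} = {T} (intersection, +0)
AFWZ@4: {T} ∩ {T} = {T} (intersection, +0)
AF@5: {A} ∪ {T} = {A,T} (union, +1)
AFW@5: {A,T} ∩ {T} = {T} (intersection, +0)
AFWZ@5: {T} ∪ {G} = {G,T} (union, +1)
AF@6: {C} ∪ {T} = {C,T} (union, +1)
AFW@6: {C,T} ∩ {C} = {C} (intersection, +0)
AFWZ@6: {C} ∩ {C} = {C} (intersection, +0)
AF@7: {G} ∪ {C} = {C,G} (union, +1)
AFW@7: {C,G} ∩ {C} = {C} (intersection, +0)
AFWZ@7: {C} ∪ {T} = {C,T} (union, +1)
per-site changes: [2, 2, 3, 1, 1, 2, 1, 2]; total = 14

14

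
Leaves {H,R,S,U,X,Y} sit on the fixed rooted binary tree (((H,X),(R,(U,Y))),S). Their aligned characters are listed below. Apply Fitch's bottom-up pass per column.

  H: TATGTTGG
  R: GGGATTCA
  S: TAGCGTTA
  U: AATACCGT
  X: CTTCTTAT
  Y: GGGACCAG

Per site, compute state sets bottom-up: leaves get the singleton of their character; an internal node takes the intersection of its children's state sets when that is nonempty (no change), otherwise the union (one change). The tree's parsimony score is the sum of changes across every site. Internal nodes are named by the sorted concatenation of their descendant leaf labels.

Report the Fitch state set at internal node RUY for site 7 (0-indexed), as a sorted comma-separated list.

site 0, node HX: H={T} ∪ X={C} → {C,T} (+1)
site 0, node UY: U={A} ∪ Y={G} → {A,G} (+1)
site 0, node RUY: R={G} ∩ UY={A,G} → {G} (+0)
site 0, node HRUXY: HX={C,T} ∪ RUY={G} → {C,G,T} (+1)
site 0, node HRSUXY: HRUXY={C,G,T} ∩ S={T} → {T} (+0)
site 1, node HX: H={A} ∪ X={T} → {A,T} (+1)
site 1, node UY: U={A} ∪ Y={G} → {A,G} (+1)
site 1, node RUY: R={G} ∩ UY={A,G} → {G} (+0)
site 1, node HRUXY: HX={A,T} ∪ RUY={G} → {A,G,T} (+1)
site 1, node HRSUXY: HRUXY={A,G,T} ∩ S={A} → {A} (+0)
site 2, node HX: H={T} ∩ X={T} → {T} (+0)
site 2, node UY: U={T} ∪ Y={G} → {G,T} (+1)
site 2, node RUY: R={G} ∩ UY={G,T} → {G} (+0)
site 2, node HRUXY: HX={T} ∪ RUY={G} → {G,T} (+1)
site 2, node HRSUXY: HRUXY={G,T} ∩ S={G} → {G} (+0)
site 3, node HX: H={G} ∪ X={C} → {C,G} (+1)
site 3, node UY: U={A} ∩ Y={A} → {A} (+0)
site 3, node RUY: R={A} ∩ UY={A} → {A} (+0)
site 3, node HRUXY: HX={C,G} ∪ RUY={A} → {A,C,G} (+1)
site 3, node HRSUXY: HRUXY={A,C,G} ∩ S={C} → {C} (+0)
site 4, node HX: H={T} ∩ X={T} → {T} (+0)
site 4, node UY: U={C} ∩ Y={C} → {C} (+0)
site 4, node RUY: R={T} ∪ UY={C} → {C,T} (+1)
site 4, node HRUXY: HX={T} ∩ RUY={C,T} → {T} (+0)
site 4, node HRSUXY: HRUXY={T} ∪ S={G} → {G,T} (+1)
site 5, node HX: H={T} ∩ X={T} → {T} (+0)
site 5, node UY: U={C} ∩ Y={C} → {C} (+0)
site 5, node RUY: R={T} ∪ UY={C} → {C,T} (+1)
site 5, node HRUXY: HX={T} ∩ RUY={C,T} → {T} (+0)
site 5, node HRSUXY: HRUXY={T} ∩ S={T} → {T} (+0)
site 6, node HX: H={G} ∪ X={A} → {A,G} (+1)
site 6, node UY: U={G} ∪ Y={A} → {A,G} (+1)
site 6, node RUY: R={C} ∪ UY={A,G} → {A,C,G} (+1)
site 6, node HRUXY: HX={A,G} ∩ RUY={A,C,G} → {A,G} (+0)
site 6, node HRSUXY: HRUXY={A,G} ∪ S={T} → {A,G,T} (+1)
site 7, node HX: H={G} ∪ X={T} → {G,T} (+1)
site 7, node UY: U={T} ∪ Y={G} → {G,T} (+1)
site 7, node RUY: R={A} ∪ UY={G,T} → {A,G,T} (+1)
site 7, node HRUXY: HX={G,T} ∩ RUY={A,G,T} → {G,T} (+0)
site 7, node HRSUXY: HRUXY={G,T} ∪ S={A} → {A,G,T} (+1)
per-site changes: [3, 3, 2, 2, 2, 1, 4, 4]; total = 21

A,G,T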